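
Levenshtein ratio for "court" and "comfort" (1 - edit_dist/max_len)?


Word 1: "court" (length 5)
Word 2: "comfort" (length 7)
One optimal edit sequence:
  1. keep 'c'
  2. keep 'o'
  3. insert 'm'  (+1)
  4. insert 'f'  (+1)
  5. substitute 'u' -> 'o'  (+1)
  6. keep 'r'
  7. keep 't'
Edit distance = 3
Max length = max(5, 7) = 7
Similarity = 1 - 3/7
= 0.5714


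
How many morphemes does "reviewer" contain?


Word: "reviewer"
Morphemes: re- | view | -er
Each morpheme carries meaning
= 3 morphemes


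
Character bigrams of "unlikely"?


Word: "unlikely" (length 8)
Number of bigrams = 8 - 2 + 1 = 7
  Position 0: "un"
  Position 1: "nl"
  Position 2: "li"
  Position 3: "ik"
  Position 4: "ke"
  Position 5: "el"
  Position 6: "ly"
Bigrams = "un", "nl", "li", "ik", "ke", "el", "ly"


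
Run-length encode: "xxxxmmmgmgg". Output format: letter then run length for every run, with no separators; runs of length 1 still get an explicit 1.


String: "xxxxmmmgmgg"
Scanning for consecutive runs:
  'x' x 4
  'm' x 3
  'g' x 1
  'm' x 1
  'g' x 2
RLE = "x4m3g1m1g2"


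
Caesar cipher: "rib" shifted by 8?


Word: "rib"
Shift: 8
Each letter → (letter + shift) mod 26:
  'r' (17) + 8 = 25 → 'z'
  'i' (8) + 8 = 16 → 'q'
  'b' (1) + 8 = 9 → 'j'
Result = "zqj"


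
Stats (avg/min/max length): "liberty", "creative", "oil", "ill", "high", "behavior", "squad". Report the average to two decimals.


Lengths: "liberty"=7, "creative"=8, "oil"=3, "ill"=3, "high"=4, "behavior"=8, "squad"=5
Sum = 38, Count = 7
Average = 38/7 = 5.43
= avg=5.43, min=3, max=8


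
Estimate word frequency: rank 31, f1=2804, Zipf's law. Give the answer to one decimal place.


Zipf's law: f(r) = f(1) / r
f(1) = 2804
f(31) = 2804 / 31
= 90.5 occurrences


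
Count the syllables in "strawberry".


Word: "strawberry"
Syllable breakdown: straw / ber / ry
Counting: 3 parts
= 3 syllables


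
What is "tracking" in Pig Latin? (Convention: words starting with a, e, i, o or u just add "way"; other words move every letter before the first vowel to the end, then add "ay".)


Word: "tracking"
Starts with consonant(s) → move to end, add 'ay'
Consonant cluster: "tr"
Pig Latin = "ackingtray"


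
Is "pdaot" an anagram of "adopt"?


Word 1: "adopt" → sorted: adopt
Word 2: "pdaot" → sorted: adopt
Same letters? adopt == adopt
Anagram = Yes


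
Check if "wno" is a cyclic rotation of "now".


Word: "now", Candidate: "wno"
Method: check if candidate is substring of word+word
"nownow" contains "wno"? Yes
Is rotation = Yes


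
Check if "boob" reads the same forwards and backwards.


Word: "boob"
Reversed: "boob"
Forward == Backward? boob == boob
Palindrome = Yes


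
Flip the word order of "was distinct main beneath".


Original: "was distinct main beneath"
Words (1..n): was | distinct | main | beneath
Reversed (n..1): beneath | main | distinct | was
Result = "beneath main distinct was"


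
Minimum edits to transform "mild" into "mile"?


Word 1: "mild" (length 4)
Word 2: "mile" (length 4)
One optimal edit sequence (insert/delete/substitute each cost 1):
  1. keep 'm'
  2. keep 'i'
  3. keep 'l'
  4. substitute 'd' -> 'e'  (+1)
Total edit operations: 1
Edit distance = 1


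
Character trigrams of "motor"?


Word: "motor" (length 5)
Number of trigrams = 5 - 3 + 1 = 3
  Position 0: "mot"
  Position 1: "oto"
  Position 2: "tor"
Trigrams = "mot", "oto", "tor"


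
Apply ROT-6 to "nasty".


Word: "nasty"
Shift: 6
Each letter → (letter + shift) mod 26:
  'n' (13) + 6 = 19 → 't'
  'a' (0) + 6 = 6 → 'g'
  's' (18) + 6 = 24 → 'y'
  't' (19) + 6 = 25 → 'z'
  'y' (24) + 6 = 4 → 'e'
Result = "tgyze"


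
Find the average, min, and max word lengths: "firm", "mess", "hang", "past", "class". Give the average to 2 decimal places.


Lengths: "firm"=4, "mess"=4, "hang"=4, "past"=4, "class"=5
Sum = 21, Count = 5
Average = 21/5 = 4.20
= avg=4.20, min=4, max=5


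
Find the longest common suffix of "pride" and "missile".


Word 1: "pride"
Word 2: "missile"
Comparing from end:
  Pos -1: 'e' == 'e'
  Pos -2: 'd' != 'l' (stop)
LCS = "e" (length 1)


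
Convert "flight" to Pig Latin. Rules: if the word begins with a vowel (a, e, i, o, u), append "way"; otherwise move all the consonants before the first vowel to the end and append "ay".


Word: "flight"
Starts with consonant(s) → move to end, add 'ay'
Consonant cluster: "fl"
Pig Latin = "ightflay"


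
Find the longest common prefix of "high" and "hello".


Word 1: "high"
Word 2: "hello"
Comparing from start:
  Pos 0: 'h' == 'h'
  Pos 1: 'i' != 'e' (stop)
LCP = "h" (length 1)


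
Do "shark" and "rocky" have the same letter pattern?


Pattern of "shark": [0, 1, 2, 3, 4]
Pattern of "rocky": [0, 1, 2, 3, 4]
Patterns match
Same pattern = Yes


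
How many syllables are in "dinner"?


Word: "dinner"
Syllable breakdown: din · ner
Counting: 2 parts
= 2 syllables


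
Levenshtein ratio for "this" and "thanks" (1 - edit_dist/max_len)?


Word 1: "this" (length 4)
Word 2: "thanks" (length 6)
One optimal edit sequence:
  1. keep 't'
  2. keep 'h'
  3. insert 'a'  (+1)
  4. insert 'n'  (+1)
  5. substitute 'i' -> 'k'  (+1)
  6. keep 's'
Edit distance = 3
Max length = max(4, 6) = 6
Similarity = 1 - 3/6
= 0.5000


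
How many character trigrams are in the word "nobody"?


Word: "nobody" (length 6)
Number of 3-grams = length - 3 + 1 = 6 - 3 + 1
= 4


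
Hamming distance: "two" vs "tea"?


Comparing character by character (same length = 3):
  Pos 0: 't' vs 't' =
  Pos 1: 'w' vs 'e' !=
  Pos 2: 'o' vs 'a' !=
Hamming distance = 2


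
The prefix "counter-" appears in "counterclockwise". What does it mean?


Prefix: counter-
As in: counterclockwise -> counter- + clockwise
Meaning = against / opposite


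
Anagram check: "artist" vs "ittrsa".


Word 1: "artist" → sorted: airstt
Word 2: "ittrsa" → sorted: airstt
Same letters? airstt == airstt
Anagram = Yes


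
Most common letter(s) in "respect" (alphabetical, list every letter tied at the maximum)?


Word: "respect"
Letter counts:
  'c': 1
  'e': 2
  'p': 1
  'r': 1
  's': 1
  't': 1
Maximum count = 2
Most frequent = 'e' (2 times each)


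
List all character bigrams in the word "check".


Word: "check" (length 5)
Number of bigrams = 5 - 2 + 1 = 4
  Position 0: "ch"
  Position 1: "he"
  Position 2: "ec"
  Position 3: "ck"
Bigrams = "ch", "he", "ec", "ck"


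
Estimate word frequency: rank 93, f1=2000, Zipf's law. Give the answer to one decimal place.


Zipf's law: f(r) = f(1) / r
f(1) = 2000
f(93) = 2000 / 93
= 21.5 occurrences


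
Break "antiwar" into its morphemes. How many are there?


Word: "antiwar"
Morphemes: anti- | war
Each morpheme carries meaning
= 2 morphemes


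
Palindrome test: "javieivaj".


Word: "javieivaj"
Reversed: "javieivaj"
Forward == Backward? javieivaj == javieivaj
Palindrome = Yes


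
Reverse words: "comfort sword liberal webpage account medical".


Original: "comfort sword liberal webpage account medical"
Words (1..n): comfort | sword | liberal | webpage | account | medical
Reversed (n..1): medical | account | webpage | liberal | sword | comfort
Result = "medical account webpage liberal sword comfort"


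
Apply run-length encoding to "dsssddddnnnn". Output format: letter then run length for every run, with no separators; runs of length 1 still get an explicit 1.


String: "dsssddddnnnn"
Scanning for consecutive runs:
  'd' x 1
  's' x 3
  'd' x 4
  'n' x 4
RLE = "d1s3d4n4"


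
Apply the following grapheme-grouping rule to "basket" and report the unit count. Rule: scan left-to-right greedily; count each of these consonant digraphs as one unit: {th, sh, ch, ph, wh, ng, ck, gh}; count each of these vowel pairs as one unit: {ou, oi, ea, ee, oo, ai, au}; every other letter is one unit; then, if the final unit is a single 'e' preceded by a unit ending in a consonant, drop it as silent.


Word: "basket" (6 letters)
Left-to-right scan:
  (1) 'b' (letter)
  (2) 'a' (letter)
  (3) 's' (letter)
  (4) 'k' (letter)
  (5) 'e' (letter)
  (6) 't' (letter)
Units from scan: 6
Sound units = 6 units


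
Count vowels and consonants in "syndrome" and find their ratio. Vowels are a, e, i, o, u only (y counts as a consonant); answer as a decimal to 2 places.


Word: "syndrome"
Vowels (a,e,i,o,u): 2
Consonants: 6
Ratio = 2/6
= 0.33


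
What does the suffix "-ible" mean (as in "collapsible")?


Suffix: -ible
Example: collapsible (collapse + -ible, with a spelling change)
Meaning = capable of


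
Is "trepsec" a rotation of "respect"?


Word: "respect", Candidate: "trepsec"
Method: check if candidate is substring of word+word
"respectrespect" contains "trepsec"? No
Is rotation = No


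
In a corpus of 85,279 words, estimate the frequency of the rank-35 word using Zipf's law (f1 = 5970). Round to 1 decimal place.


Zipf's law: f(r) = f(1) / r
f(1) = 5970
f(35) = 5970 / 35
= 170.6 occurrences


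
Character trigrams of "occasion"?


Word: "occasion" (length 8)
Number of trigrams = 8 - 3 + 1 = 6
  Position 0: "occ"
  Position 1: "cca"
  Position 2: "cas"
  Position 3: "asi"
  Position 4: "sio"
  Position 5: "ion"
Trigrams = "occ", "cca", "cas", "asi", "sio", "ion"


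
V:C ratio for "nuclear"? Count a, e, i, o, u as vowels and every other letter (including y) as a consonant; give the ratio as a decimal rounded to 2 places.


Word: "nuclear"
Vowels (a,e,i,o,u): 3
Consonants: 4
Ratio = 3/4
= 0.75


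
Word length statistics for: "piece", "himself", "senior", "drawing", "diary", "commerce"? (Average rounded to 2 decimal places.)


Lengths: "piece"=5, "himself"=7, "senior"=6, "drawing"=7, "diary"=5, "commerce"=8
Sum = 38, Count = 6
Average = 38/6 = 6.33
= avg=6.33, min=5, max=8


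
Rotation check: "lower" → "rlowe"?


Word: "lower", Candidate: "rlowe"
Method: check if candidate is substring of word+word
"lowerlower" contains "rlowe"? Yes
Is rotation = Yes


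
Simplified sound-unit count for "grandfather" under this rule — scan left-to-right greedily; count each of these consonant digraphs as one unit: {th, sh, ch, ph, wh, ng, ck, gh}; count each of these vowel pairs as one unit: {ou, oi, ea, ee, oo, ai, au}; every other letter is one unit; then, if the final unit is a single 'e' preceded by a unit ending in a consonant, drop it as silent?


Word: "grandfather" (11 letters)
Left-to-right scan:
  1. 'g' (letter)
  2. 'r' (letter)
  3. 'a' (letter)
  4. 'n' (letter)
  5. 'd' (letter)
  6. 'f' (letter)
  7. 'a' (letter)
  8. 'th' (digraph)
  9. 'e' (letter)
  10. 'r' (letter)
Units from scan: 10
Sound units = 10 units


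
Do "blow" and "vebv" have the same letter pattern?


Pattern of "blow": [0, 1, 2, 3]
Pattern of "vebv": [0, 1, 2, 0]
Patterns do not match
Same pattern = No


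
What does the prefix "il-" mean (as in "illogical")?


Prefix: il-
Example: illogical (il- + logical)
Meaning = not


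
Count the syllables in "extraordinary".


Word: "extraordinary"
Syllable breakdown: ex | traor | di | nar | y
Counting: 5 parts
= 5 syllables


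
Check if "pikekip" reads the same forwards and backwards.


Word: "pikekip"
Reversed: "pikekip"
Forward == Backward? pikekip == pikekip
Palindrome = Yes


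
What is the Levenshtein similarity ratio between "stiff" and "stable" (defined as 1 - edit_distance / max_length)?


Word 1: "stiff" (length 5)
Word 2: "stable" (length 6)
One optimal edit sequence:
  1. keep 's'
  2. keep 't'
  3. insert 'a'  (+1)
  4. substitute 'i' -> 'b'  (+1)
  5. substitute 'f' -> 'l'  (+1)
  6. substitute 'f' -> 'e'  (+1)
Edit distance = 4
Max length = max(5, 6) = 6
Similarity = 1 - 4/6
= 0.3333


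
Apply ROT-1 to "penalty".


Word: "penalty"
Shift: 1
Each letter → (letter + shift) mod 26:
  'p' (15) + 1 = 16 → 'q'
  'e' (4) + 1 = 5 → 'f'
  'n' (13) + 1 = 14 → 'o'
  'a' (0) + 1 = 1 → 'b'
  'l' (11) + 1 = 12 → 'm'
  't' (19) + 1 = 20 → 'u'
  'y' (24) + 1 = 25 → 'z'
Result = "qfobmuz"


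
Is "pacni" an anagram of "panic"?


Word 1: "panic" → sorted: acinp
Word 2: "pacni" → sorted: acinp
Same letters? acinp == acinp
Anagram = Yes


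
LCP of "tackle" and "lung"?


Word 1: "tackle"
Word 2: "lung"
Comparing from start:
  Pos 0: 't' != 'l' (stop)
LCP = "" (length 0)


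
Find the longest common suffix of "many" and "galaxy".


Word 1: "many"
Word 2: "galaxy"
Comparing from end:
  Pos -1: 'y' == 'y'
  Pos -2: 'n' != 'x' (stop)
LCS = "y" (length 1)


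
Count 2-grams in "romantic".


Word: "romantic" (length 8)
Number of 2-grams = length - 2 + 1 = 8 - 2 + 1
= 7


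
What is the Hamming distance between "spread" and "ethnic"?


Comparing character by character (same length = 6):
  Pos 0: 's' vs 'e' !=
  Pos 1: 'p' vs 't' !=
  Pos 2: 'r' vs 'h' !=
  Pos 3: 'e' vs 'n' !=
  Pos 4: 'a' vs 'i' !=
  Pos 5: 'd' vs 'c' !=
Hamming distance = 6


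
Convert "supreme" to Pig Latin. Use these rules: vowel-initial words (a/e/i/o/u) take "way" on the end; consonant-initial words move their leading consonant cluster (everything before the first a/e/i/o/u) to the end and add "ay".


Word: "supreme"
Starts with consonant(s) → move to end, add 'ay'
Consonant cluster: "s"
Pig Latin = "upremesay"


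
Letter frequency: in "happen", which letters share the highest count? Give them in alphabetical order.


Word: "happen"
Letter counts:
  'a': 1
  'e': 1
  'h': 1
  'n': 1
  'p': 2
Maximum count = 2
Most frequent = 'p' (2 times each)


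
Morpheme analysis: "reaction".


Word: "reaction"
Morphemes: re- | act | -ion
Each morpheme carries meaning
= 3 morphemes


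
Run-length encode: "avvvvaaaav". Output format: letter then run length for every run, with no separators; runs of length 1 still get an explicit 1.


String: "avvvvaaaav"
Scanning for consecutive runs:
  'a' x 1
  'v' x 4
  'a' x 4
  'v' x 1
RLE = "a1v4a4v1"


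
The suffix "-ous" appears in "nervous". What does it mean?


Suffix: -ous
Example: nervous (nerve + -ous, with a spelling change)
Meaning = having quality of


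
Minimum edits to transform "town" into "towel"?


Word 1: "town" (length 4)
Word 2: "towel" (length 5)
One optimal edit sequence (insert/delete/substitute each cost 1):
  1. keep 't'
  2. keep 'o'
  3. keep 'w'
  4. insert 'e'  (+1)
  5. substitute 'n' -> 'l'  (+1)
Total edit operations: 2
Edit distance = 2


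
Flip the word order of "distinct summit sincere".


Original: "distinct summit sincere"
Words (1..n): distinct | summit | sincere
Reversed (n..1): sincere | summit | distinct
Result = "sincere summit distinct"


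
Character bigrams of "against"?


Word: "against" (length 7)
Number of bigrams = 7 - 2 + 1 = 6
  Position 0: "ag"
  Position 1: "ga"
  Position 2: "ai"
  Position 3: "in"
  Position 4: "ns"
  Position 5: "st"
Bigrams = "ag", "ga", "ai", "in", "ns", "st"


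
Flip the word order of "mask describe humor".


Original: "mask describe humor"
Words (1..n): mask | describe | humor
Reversed (n..1): humor | describe | mask
Result = "humor describe mask"


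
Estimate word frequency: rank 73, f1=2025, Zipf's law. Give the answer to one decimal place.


Zipf's law: f(r) = f(1) / r
f(1) = 2025
f(73) = 2025 / 73
= 27.7 occurrences


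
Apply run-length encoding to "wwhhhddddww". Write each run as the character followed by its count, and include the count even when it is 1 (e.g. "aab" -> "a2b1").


String: "wwhhhddddww"
Scanning for consecutive runs:
  'w' x 2
  'h' x 3
  'd' x 4
  'w' x 2
RLE = "w2h3d4w2"


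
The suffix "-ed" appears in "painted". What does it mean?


Suffix: -ed
Example: painted (paint + -ed)
Meaning = past tense


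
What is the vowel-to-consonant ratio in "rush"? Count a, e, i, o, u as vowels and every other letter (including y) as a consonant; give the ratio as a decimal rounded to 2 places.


Word: "rush"
Vowels (a,e,i,o,u): 1
Consonants: 3
Ratio = 1/3
= 0.33


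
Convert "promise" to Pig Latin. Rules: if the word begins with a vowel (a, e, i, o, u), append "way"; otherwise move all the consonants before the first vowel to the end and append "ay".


Word: "promise"
Starts with consonant(s) → move to end, add 'ay'
Consonant cluster: "pr"
Pig Latin = "omisepray"


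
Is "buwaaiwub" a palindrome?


Word: "buwaaiwub"
Reversed: "buwiaawub"
Forward == Backward? buwaaiwub != buwiaawub
Palindrome = No


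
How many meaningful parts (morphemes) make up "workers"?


Word: "workers"
Morphemes: work + -er + -s
Each morpheme carries meaning
= 3 morphemes


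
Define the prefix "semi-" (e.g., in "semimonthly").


Prefix: semi-
Example: semimonthly (semi- + monthly)
Meaning = half


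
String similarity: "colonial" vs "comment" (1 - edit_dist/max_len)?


Word 1: "colonial" (length 8)
Word 2: "comment" (length 7)
One optimal edit sequence:
  1. keep 'c'
  2. keep 'o'
  3. delete 'l'  (+1)
  4. substitute 'o' -> 'm'  (+1)
  5. substitute 'n' -> 'm'  (+1)
  6. substitute 'i' -> 'e'  (+1)
  7. substitute 'a' -> 'n'  (+1)
  8. substitute 'l' -> 't'  (+1)
Edit distance = 6
Max length = max(8, 7) = 8
Similarity = 1 - 6/8
= 0.2500


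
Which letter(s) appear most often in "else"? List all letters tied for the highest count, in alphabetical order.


Word: "else"
Letter counts:
  'e': 2
  'l': 1
  's': 1
Maximum count = 2
Most frequent = 'e' (2 times each)


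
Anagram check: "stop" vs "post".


Word 1: "stop" → sorted: opst
Word 2: "post" → sorted: opst
Same letters? opst == opst
Anagram = Yes


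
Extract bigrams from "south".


Word: "south" (length 5)
Number of bigrams = 5 - 2 + 1 = 4
  Position 0: "so"
  Position 1: "ou"
  Position 2: "ut"
  Position 3: "th"
Bigrams = "so", "ou", "ut", "th"


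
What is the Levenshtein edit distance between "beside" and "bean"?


Word 1: "beside" (length 6)
Word 2: "bean" (length 4)
One optimal edit sequence (insert/delete/substitute each cost 1):
  1. keep 'b'
  2. keep 'e'
  3. delete 's'  (+1)
  4. delete 'i'  (+1)
  5. substitute 'd' -> 'a'  (+1)
  6. substitute 'e' -> 'n'  (+1)
Total edit operations: 4
Edit distance = 4


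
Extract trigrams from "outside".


Word: "outside" (length 7)
Number of trigrams = 7 - 3 + 1 = 5
  Position 0: "out"
  Position 1: "uts"
  Position 2: "tsi"
  Position 3: "sid"
  Position 4: "ide"
Trigrams = "out", "uts", "tsi", "sid", "ide"


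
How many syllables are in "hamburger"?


Word: "hamburger"
Syllable breakdown: ham-bur-ger
Counting: 3 parts
= 3 syllables


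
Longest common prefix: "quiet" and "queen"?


Word 1: "quiet"
Word 2: "queen"
Comparing from start:
  Pos 0: 'q' == 'q'
  Pos 1: 'u' == 'u'
  Pos 2: 'i' != 'e' (stop)
LCP = "qu" (length 2)


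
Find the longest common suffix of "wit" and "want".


Word 1: "wit"
Word 2: "want"
Comparing from end:
  Pos -1: 't' == 't'
  Pos -2: 'i' != 'n' (stop)
LCS = "t" (length 1)


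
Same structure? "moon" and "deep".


Pattern of "moon": [0, 1, 1, 2]
Pattern of "deep": [0, 1, 1, 2]
Patterns match
Same pattern = Yes


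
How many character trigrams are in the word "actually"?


Word: "actually" (length 8)
Number of 3-grams = length - 3 + 1 = 8 - 3 + 1
= 6


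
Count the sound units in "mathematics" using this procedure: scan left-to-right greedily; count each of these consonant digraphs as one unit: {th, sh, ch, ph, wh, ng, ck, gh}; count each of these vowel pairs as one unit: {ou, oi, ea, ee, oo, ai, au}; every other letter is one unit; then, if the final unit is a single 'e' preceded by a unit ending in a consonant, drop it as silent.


Word: "mathematics" (11 letters)
Left-to-right scan:
  1. 'm' (letter)
  2. 'a' (letter)
  3. 'th' (digraph)
  4. 'e' (letter)
  5. 'm' (letter)
  6. 'a' (letter)
  7. 't' (letter)
  8. 'i' (letter)
  9. 'c' (letter)
  10. 's' (letter)
Units from scan: 10
Sound units = 10 units


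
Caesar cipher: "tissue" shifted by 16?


Word: "tissue"
Shift: 16
Each letter → (letter + shift) mod 26:
  't' (19) + 16 = 9 → 'j'
  'i' (8) + 16 = 24 → 'y'
  's' (18) + 16 = 8 → 'i'
  's' (18) + 16 = 8 → 'i'
  'u' (20) + 16 = 10 → 'k'
  'e' (4) + 16 = 20 → 'u'
Result = "jyiiku"


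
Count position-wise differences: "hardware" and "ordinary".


Comparing character by character (same length = 8):
  Pos 0: 'h' vs 'o' !=
  Pos 1: 'a' vs 'r' !=
  Pos 2: 'r' vs 'd' !=
  Pos 3: 'd' vs 'i' !=
  Pos 4: 'w' vs 'n' !=
  Pos 5: 'a' vs 'a' =
  Pos 6: 'r' vs 'r' =
  Pos 7: 'e' vs 'y' !=
Hamming distance = 6


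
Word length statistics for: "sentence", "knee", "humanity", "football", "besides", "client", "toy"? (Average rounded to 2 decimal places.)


Lengths: "sentence"=8, "knee"=4, "humanity"=8, "football"=8, "besides"=7, "client"=6, "toy"=3
Sum = 44, Count = 7
Average = 44/7 = 6.29
= avg=6.29, min=3, max=8


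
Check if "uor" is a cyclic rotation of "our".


Word: "our", Candidate: "uor"
Method: check if candidate is substring of word+word
"ourour" contains "uor"? No
Is rotation = No


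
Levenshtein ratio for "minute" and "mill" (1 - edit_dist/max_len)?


Word 1: "minute" (length 6)
Word 2: "mill" (length 4)
One optimal edit sequence:
  1. keep 'm'
  2. keep 'i'
  3. delete 'n'  (+1)
  4. delete 'u'  (+1)
  5. substitute 't' -> 'l'  (+1)
  6. substitute 'e' -> 'l'  (+1)
Edit distance = 4
Max length = max(6, 4) = 6
Similarity = 1 - 4/6
= 0.3333


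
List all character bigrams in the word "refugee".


Word: "refugee" (length 7)
Number of bigrams = 7 - 2 + 1 = 6
  Position 0: "re"
  Position 1: "ef"
  Position 2: "fu"
  Position 3: "ug"
  Position 4: "ge"
  Position 5: "ee"
Bigrams = "re", "ef", "fu", "ug", "ge", "ee"


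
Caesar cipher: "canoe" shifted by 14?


Word: "canoe"
Shift: 14
Each letter → (letter + shift) mod 26:
  'c' (2) + 14 = 16 → 'q'
  'a' (0) + 14 = 14 → 'o'
  'n' (13) + 14 = 1 → 'b'
  'o' (14) + 14 = 2 → 'c'
  'e' (4) + 14 = 18 → 's'
Result = "qobcs"


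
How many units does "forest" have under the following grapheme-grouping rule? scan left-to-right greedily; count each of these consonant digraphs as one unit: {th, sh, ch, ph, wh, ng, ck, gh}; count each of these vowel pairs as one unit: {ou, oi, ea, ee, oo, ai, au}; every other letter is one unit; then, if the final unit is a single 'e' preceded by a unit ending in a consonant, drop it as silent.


Word: "forest" (6 letters)
Left-to-right scan:
  [1] 'f' (letter)
  [2] 'o' (letter)
  [3] 'r' (letter)
  [4] 'e' (letter)
  [5] 's' (letter)
  [6] 't' (letter)
Units from scan: 6
Sound units = 6 units


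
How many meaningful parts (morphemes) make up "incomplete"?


Word: "incomplete"
Morphemes: in- | complete
Each morpheme carries meaning
= 2 morphemes


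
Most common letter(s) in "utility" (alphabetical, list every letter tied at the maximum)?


Word: "utility"
Letter counts:
  'i': 2
  'l': 1
  't': 2
  'u': 1
  'y': 1
Maximum count = 2
Most frequent = 'i', 't' (2 times each)


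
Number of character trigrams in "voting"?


Word: "voting" (length 6)
Number of 3-grams = length - 3 + 1 = 6 - 3 + 1
= 4


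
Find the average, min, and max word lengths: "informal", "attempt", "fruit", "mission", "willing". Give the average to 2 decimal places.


Lengths: "informal"=8, "attempt"=7, "fruit"=5, "mission"=7, "willing"=7
Sum = 34, Count = 5
Average = 34/5 = 6.80
= avg=6.80, min=5, max=8


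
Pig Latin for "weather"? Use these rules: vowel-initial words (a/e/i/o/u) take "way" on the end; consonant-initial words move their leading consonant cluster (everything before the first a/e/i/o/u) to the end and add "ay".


Word: "weather"
Starts with consonant(s) → move to end, add 'ay'
Consonant cluster: "w"
Pig Latin = "eatherway"


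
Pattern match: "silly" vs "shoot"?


Pattern of "silly": [0, 1, 2, 2, 3]
Pattern of "shoot": [0, 1, 2, 2, 3]
Patterns match
Same pattern = Yes


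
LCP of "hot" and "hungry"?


Word 1: "hot"
Word 2: "hungry"
Comparing from start:
  Pos 0: 'h' == 'h'
  Pos 1: 'o' != 'u' (stop)
LCP = "h" (length 1)


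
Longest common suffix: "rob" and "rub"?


Word 1: "rob"
Word 2: "rub"
Comparing from end:
  Pos -1: 'b' == 'b'
  Pos -2: 'o' != 'u' (stop)
LCS = "b" (length 1)


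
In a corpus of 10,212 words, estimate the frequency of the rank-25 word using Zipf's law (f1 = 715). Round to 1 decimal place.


Zipf's law: f(r) = f(1) / r
f(1) = 715
f(25) = 715 / 25
= 28.6 occurrences


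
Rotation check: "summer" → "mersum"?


Word: "summer", Candidate: "mersum"
Method: check if candidate is substring of word+word
"summersummer" contains "mersum"? Yes
Is rotation = Yes


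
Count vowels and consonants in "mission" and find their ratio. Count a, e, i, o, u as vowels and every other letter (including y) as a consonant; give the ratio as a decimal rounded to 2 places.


Word: "mission"
Vowels (a,e,i,o,u): 3
Consonants: 4
Ratio = 3/4
= 0.75


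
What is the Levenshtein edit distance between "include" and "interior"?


Word 1: "include" (length 7)
Word 2: "interior" (length 8)
One optimal edit sequence (insert/delete/substitute each cost 1):
  1. keep 'i'
  2. keep 'n'
  3. insert 't'  (+1)
  4. substitute 'c' -> 'e'  (+1)
  5. substitute 'l' -> 'r'  (+1)
  6. substitute 'u' -> 'i'  (+1)
  7. substitute 'd' -> 'o'  (+1)
  8. substitute 'e' -> 'r'  (+1)
Total edit operations: 6
Edit distance = 6


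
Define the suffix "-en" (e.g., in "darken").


Suffix: -en
Example: darken = dark + -en
Meaning = to make / become


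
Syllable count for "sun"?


Word: "sun"
Syllable breakdown: sun
Counting: 1 part
= 1 syllable


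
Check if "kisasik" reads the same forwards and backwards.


Word: "kisasik"
Reversed: "kisasik"
Forward == Backward? kisasik == kisasik
Palindrome = Yes


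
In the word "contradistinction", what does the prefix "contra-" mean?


Prefix: contra-
Example: contradistinction (contra- + distinction)
Meaning = against


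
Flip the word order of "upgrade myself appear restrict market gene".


Original: "upgrade myself appear restrict market gene"
Words (1..n): upgrade | myself | appear | restrict | market | gene
Reversed (n..1): gene | market | restrict | appear | myself | upgrade
Result = "gene market restrict appear myself upgrade"


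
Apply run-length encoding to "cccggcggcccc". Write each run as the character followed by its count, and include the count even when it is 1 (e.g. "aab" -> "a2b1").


String: "cccggcggcccc"
Scanning for consecutive runs:
  'c' x 3
  'g' x 2
  'c' x 1
  'g' x 2
  'c' x 4
RLE = "c3g2c1g2c4"


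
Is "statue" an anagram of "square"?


Word 1: "square" → sorted: aeqrsu
Word 2: "statue" → sorted: aesttu
Same letters? aeqrsu != aesttu
Anagram = No


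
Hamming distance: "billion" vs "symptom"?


Comparing character by character (same length = 7):
  Pos 0: 'b' vs 's' !=
  Pos 1: 'i' vs 'y' !=
  Pos 2: 'l' vs 'm' !=
  Pos 3: 'l' vs 'p' !=
  Pos 4: 'i' vs 't' !=
  Pos 5: 'o' vs 'o' =
  Pos 6: 'n' vs 'm' !=
Hamming distance = 6


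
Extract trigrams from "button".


Word: "button" (length 6)
Number of trigrams = 6 - 3 + 1 = 4
  Position 0: "but"
  Position 1: "utt"
  Position 2: "tto"
  Position 3: "ton"
Trigrams = "but", "utt", "tto", "ton"


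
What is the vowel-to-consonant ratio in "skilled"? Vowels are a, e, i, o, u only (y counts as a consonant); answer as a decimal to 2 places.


Word: "skilled"
Vowels (a,e,i,o,u): 2
Consonants: 5
Ratio = 2/5
= 0.40


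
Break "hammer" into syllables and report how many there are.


Word: "hammer"
Syllable breakdown: ham · mer
Counting: 2 parts
= 2 syllables


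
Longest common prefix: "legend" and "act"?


Word 1: "legend"
Word 2: "act"
Comparing from start:
  Pos 0: 'l' != 'a' (stop)
LCP = "" (length 0)


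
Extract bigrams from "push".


Word: "push" (length 4)
Number of bigrams = 4 - 2 + 1 = 3
  Position 0: "pu"
  Position 1: "us"
  Position 2: "sh"
Bigrams = "pu", "us", "sh"


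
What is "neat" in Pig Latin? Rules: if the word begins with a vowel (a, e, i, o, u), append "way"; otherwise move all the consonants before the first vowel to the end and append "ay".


Word: "neat"
Starts with consonant(s) → move to end, add 'ay'
Consonant cluster: "n"
Pig Latin = "eatnay"


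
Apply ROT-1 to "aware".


Word: "aware"
Shift: 1
Each letter → (letter + shift) mod 26:
  'a' (0) + 1 = 1 → 'b'
  'w' (22) + 1 = 23 → 'x'
  'a' (0) + 1 = 1 → 'b'
  'r' (17) + 1 = 18 → 's'
  'e' (4) + 1 = 5 → 'f'
Result = "bxbsf"


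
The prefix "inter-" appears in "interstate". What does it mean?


Prefix: inter-
Example: interstate = inter- + state
Meaning = between


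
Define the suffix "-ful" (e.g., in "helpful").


Suffix: -ful
Example: helpful = help + -ful
Meaning = full of


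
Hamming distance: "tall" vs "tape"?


Comparing character by character (same length = 4):
  Pos 0: 't' vs 't' =
  Pos 1: 'a' vs 'a' =
  Pos 2: 'l' vs 'p' !=
  Pos 3: 'l' vs 'e' !=
Hamming distance = 2


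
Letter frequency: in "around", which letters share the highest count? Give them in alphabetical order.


Word: "around"
Letter counts:
  'a': 1
  'd': 1
  'n': 1
  'o': 1
  'r': 1
  'u': 1
Maximum count = 1
Most frequent = 'a', 'd', 'n', 'o', 'r', 'u' (1 time each)


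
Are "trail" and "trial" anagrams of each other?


Word 1: "trail" → sorted: ailrt
Word 2: "trial" → sorted: ailrt
Same letters? ailrt == ailrt
Anagram = Yes


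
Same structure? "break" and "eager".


Pattern of "break": [0, 1, 2, 3, 4]
Pattern of "eager": [0, 1, 2, 0, 3]
Patterns do not match
Same pattern = No


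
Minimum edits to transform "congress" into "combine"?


Word 1: "congress" (length 8)
Word 2: "combine" (length 7)
One optimal edit sequence (insert/delete/substitute each cost 1):
  1. keep 'c'
  2. keep 'o'
  3. delete 'n'  (+1)
  4. substitute 'g' -> 'm'  (+1)
  5. substitute 'r' -> 'b'  (+1)
  6. substitute 'e' -> 'i'  (+1)
  7. substitute 's' -> 'n'  (+1)
  8. substitute 's' -> 'e'  (+1)
Total edit operations: 6
Edit distance = 6


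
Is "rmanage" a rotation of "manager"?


Word: "manager", Candidate: "rmanage"
Method: check if candidate is substring of word+word
"managermanager" contains "rmanage"? Yes
Is rotation = Yes


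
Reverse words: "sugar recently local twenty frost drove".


Original: "sugar recently local twenty frost drove"
Words (1..n): sugar | recently | local | twenty | frost | drove
Reversed (n..1): drove | frost | twenty | local | recently | sugar
Result = "drove frost twenty local recently sugar"


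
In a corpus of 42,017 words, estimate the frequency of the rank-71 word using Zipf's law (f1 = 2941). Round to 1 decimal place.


Zipf's law: f(r) = f(1) / r
f(1) = 2941
f(71) = 2941 / 71
= 41.4 occurrences


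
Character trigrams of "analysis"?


Word: "analysis" (length 8)
Number of trigrams = 8 - 3 + 1 = 6
  Position 0: "ana"
  Position 1: "nal"
  Position 2: "aly"
  Position 3: "lys"
  Position 4: "ysi"
  Position 5: "sis"
Trigrams = "ana", "nal", "aly", "lys", "ysi", "sis"


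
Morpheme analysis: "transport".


Word: "transport"
Morphemes: trans- + port
Each morpheme carries meaning
= 2 morphemes


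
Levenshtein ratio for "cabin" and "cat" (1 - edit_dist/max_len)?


Word 1: "cabin" (length 5)
Word 2: "cat" (length 3)
One optimal edit sequence:
  1. keep 'c'
  2. keep 'a'
  3. delete 'b'  (+1)
  4. delete 'i'  (+1)
  5. substitute 'n' -> 't'  (+1)
Edit distance = 3
Max length = max(5, 3) = 5
Similarity = 1 - 3/5
= 0.4000


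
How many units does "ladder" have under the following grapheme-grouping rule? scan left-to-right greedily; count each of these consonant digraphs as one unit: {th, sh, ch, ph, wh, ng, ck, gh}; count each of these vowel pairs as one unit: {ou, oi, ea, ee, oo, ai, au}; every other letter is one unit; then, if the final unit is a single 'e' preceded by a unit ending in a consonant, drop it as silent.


Word: "ladder" (6 letters)
Left-to-right scan:
  [1] 'l' (letter)
  [2] 'a' (letter)
  [3] 'd' (letter)
  [4] 'd' (letter)
  [5] 'e' (letter)
  [6] 'r' (letter)
Units from scan: 6
Sound units = 6 units


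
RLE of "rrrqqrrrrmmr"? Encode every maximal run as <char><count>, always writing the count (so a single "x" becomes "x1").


String: "rrrqqrrrrmmr"
Scanning for consecutive runs:
  'r' x 3
  'q' x 2
  'r' x 4
  'm' x 2
  'r' x 1
RLE = "r3q2r4m2r1"


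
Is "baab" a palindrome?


Word: "baab"
Reversed: "baab"
Forward == Backward? baab == baab
Palindrome = Yes


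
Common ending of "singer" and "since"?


Word 1: "singer"
Word 2: "since"
Comparing from end:
  Pos -1: 'r' != 'e' (stop)
LCS = "" (length 0)


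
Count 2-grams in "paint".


Word: "paint" (length 5)
Number of 2-grams = length - 2 + 1 = 5 - 2 + 1
= 4


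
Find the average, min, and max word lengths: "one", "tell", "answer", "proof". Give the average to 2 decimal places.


Lengths: "one"=3, "tell"=4, "answer"=6, "proof"=5
Sum = 18, Count = 4
Average = 18/4 = 4.50
= avg=4.50, min=3, max=6


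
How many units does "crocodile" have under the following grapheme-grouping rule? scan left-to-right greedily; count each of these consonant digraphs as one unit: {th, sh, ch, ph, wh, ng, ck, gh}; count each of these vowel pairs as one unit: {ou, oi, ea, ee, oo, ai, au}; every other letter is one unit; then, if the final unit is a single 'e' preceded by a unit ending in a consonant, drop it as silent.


Word: "crocodile" (9 letters)
Left-to-right scan:
  1. 'c' (letter)
  2. 'r' (letter)
  3. 'o' (letter)
  4. 'c' (letter)
  5. 'o' (letter)
  6. 'd' (letter)
  7. 'i' (letter)
  8. 'l' (letter)
  9. 'e' (letter)
Units from scan: 9
Final unit is 'e' after a consonant -> drop as silent (-1)
Sound units = 8 units


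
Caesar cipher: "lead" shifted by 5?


Word: "lead"
Shift: 5
Each letter → (letter + shift) mod 26:
  'l' (11) + 5 = 16 → 'q'
  'e' (4) + 5 = 9 → 'j'
  'a' (0) + 5 = 5 → 'f'
  'd' (3) + 5 = 8 → 'i'
Result = "qjfi"


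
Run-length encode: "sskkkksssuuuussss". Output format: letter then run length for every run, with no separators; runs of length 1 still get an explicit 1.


String: "sskkkksssuuuussss"
Scanning for consecutive runs:
  's' x 2
  'k' x 4
  's' x 3
  'u' x 4
  's' x 4
RLE = "s2k4s3u4s4"


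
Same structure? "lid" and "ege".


Pattern of "lid": [0, 1, 2]
Pattern of "ege": [0, 1, 0]
Patterns do not match
Same pattern = No


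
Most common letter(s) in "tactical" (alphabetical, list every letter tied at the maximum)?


Word: "tactical"
Letter counts:
  'a': 2
  'c': 2
  'i': 1
  'l': 1
  't': 2
Maximum count = 2
Most frequent = 'a', 'c', 't' (2 times each)


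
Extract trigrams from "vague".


Word: "vague" (length 5)
Number of trigrams = 5 - 3 + 1 = 3
  Position 0: "vag"
  Position 1: "agu"
  Position 2: "gue"
Trigrams = "vag", "agu", "gue"


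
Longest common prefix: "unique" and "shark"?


Word 1: "unique"
Word 2: "shark"
Comparing from start:
  Pos 0: 'u' != 's' (stop)
LCP = "" (length 0)


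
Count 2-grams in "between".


Word: "between" (length 7)
Number of 2-grams = length - 2 + 1 = 7 - 2 + 1
= 6


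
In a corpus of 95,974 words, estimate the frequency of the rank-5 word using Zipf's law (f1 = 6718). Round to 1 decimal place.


Zipf's law: f(r) = f(1) / r
f(1) = 6718
f(5) = 6718 / 5
= 1343.6 occurrences


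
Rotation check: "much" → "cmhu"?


Word: "much", Candidate: "cmhu"
Method: check if candidate is substring of word+word
"muchmuch" contains "cmhu"? No
Is rotation = No


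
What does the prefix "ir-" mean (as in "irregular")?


Prefix: ir-
Example: irregular (ir- + regular)
Meaning = not


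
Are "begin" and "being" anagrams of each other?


Word 1: "begin" → sorted: begin
Word 2: "being" → sorted: begin
Same letters? begin == begin
Anagram = Yes


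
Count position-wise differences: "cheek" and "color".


Comparing character by character (same length = 5):
  Pos 0: 'c' vs 'c' =
  Pos 1: 'h' vs 'o' !=
  Pos 2: 'e' vs 'l' !=
  Pos 3: 'e' vs 'o' !=
  Pos 4: 'k' vs 'r' !=
Hamming distance = 4


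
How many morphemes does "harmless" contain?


Word: "harmless"
Morphemes: harm + -less
Each morpheme carries meaning
= 2 morphemes


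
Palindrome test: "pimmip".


Word: "pimmip"
Reversed: "pimmip"
Forward == Backward? pimmip == pimmip
Palindrome = Yes


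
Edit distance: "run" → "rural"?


Word 1: "run" (length 3)
Word 2: "rural" (length 5)
One optimal edit sequence (insert/delete/substitute each cost 1):
  1. keep 'r'
  2. keep 'u'
  3. insert 'r'  (+1)
  4. insert 'a'  (+1)
  5. substitute 'n' -> 'l'  (+1)
Total edit operations: 3
Edit distance = 3


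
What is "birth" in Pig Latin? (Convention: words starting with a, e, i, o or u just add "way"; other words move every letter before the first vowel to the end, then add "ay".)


Word: "birth"
Starts with consonant(s) → move to end, add 'ay'
Consonant cluster: "b"
Pig Latin = "irthbay"


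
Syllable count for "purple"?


Word: "purple"
Syllable breakdown: pur · ple
Counting: 2 parts
= 2 syllables


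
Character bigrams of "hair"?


Word: "hair" (length 4)
Number of bigrams = 4 - 2 + 1 = 3
  Position 0: "ha"
  Position 1: "ai"
  Position 2: "ir"
Bigrams = "ha", "ai", "ir"


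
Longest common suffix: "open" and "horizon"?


Word 1: "open"
Word 2: "horizon"
Comparing from end:
  Pos -1: 'n' == 'n'
  Pos -2: 'e' != 'o' (stop)
LCS = "n" (length 1)


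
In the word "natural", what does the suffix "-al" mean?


Suffix: -al
Example: natural = nature + -al, with a spelling change
Meaning = relating to


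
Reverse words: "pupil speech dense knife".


Original: "pupil speech dense knife"
Words (1..n): pupil | speech | dense | knife
Reversed (n..1): knife | dense | speech | pupil
Result = "knife dense speech pupil"


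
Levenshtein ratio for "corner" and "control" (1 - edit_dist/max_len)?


Word 1: "corner" (length 6)
Word 2: "control" (length 7)
One optimal edit sequence:
  1. keep 'c'
  2. keep 'o'
  3. delete 'r'  (+1)
  4. keep 'n'
  5. substitute 'e' -> 't'  (+1)
  6. keep 'r'
  7. insert 'o'  (+1)
  8. insert 'l'  (+1)
Edit distance = 4
Max length = max(6, 7) = 7
Similarity = 1 - 4/7
= 0.4286


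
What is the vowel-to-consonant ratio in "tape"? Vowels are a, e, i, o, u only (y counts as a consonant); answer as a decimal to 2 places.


Word: "tape"
Vowels (a,e,i,o,u): 2
Consonants: 2
Ratio = 2/2
= 1.00


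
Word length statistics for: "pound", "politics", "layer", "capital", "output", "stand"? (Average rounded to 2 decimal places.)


Lengths: "pound"=5, "politics"=8, "layer"=5, "capital"=7, "output"=6, "stand"=5
Sum = 36, Count = 6
Average = 36/6 = 6.00
= avg=6.00, min=5, max=8


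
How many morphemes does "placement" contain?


Word: "placement"
Morphemes: place + -ment
Each morpheme carries meaning
= 2 morphemes


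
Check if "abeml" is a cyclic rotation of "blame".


Word: "blame", Candidate: "abeml"
Method: check if candidate is substring of word+word
"blameblame" contains "abeml"? No
Is rotation = No


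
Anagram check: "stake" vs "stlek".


Word 1: "stake" → sorted: aekst
Word 2: "stlek" → sorted: eklst
Same letters? aekst != eklst
Anagram = No


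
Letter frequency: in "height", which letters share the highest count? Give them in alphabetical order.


Word: "height"
Letter counts:
  'e': 1
  'g': 1
  'h': 2
  'i': 1
  't': 1
Maximum count = 2
Most frequent = 'h' (2 times each)


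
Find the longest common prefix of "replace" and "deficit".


Word 1: "replace"
Word 2: "deficit"
Comparing from start:
  Pos 0: 'r' != 'd' (stop)
LCP = "" (length 0)


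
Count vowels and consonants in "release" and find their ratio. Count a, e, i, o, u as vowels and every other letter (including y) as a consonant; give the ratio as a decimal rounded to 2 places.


Word: "release"
Vowels (a,e,i,o,u): 4
Consonants: 3
Ratio = 4/3
= 1.33
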